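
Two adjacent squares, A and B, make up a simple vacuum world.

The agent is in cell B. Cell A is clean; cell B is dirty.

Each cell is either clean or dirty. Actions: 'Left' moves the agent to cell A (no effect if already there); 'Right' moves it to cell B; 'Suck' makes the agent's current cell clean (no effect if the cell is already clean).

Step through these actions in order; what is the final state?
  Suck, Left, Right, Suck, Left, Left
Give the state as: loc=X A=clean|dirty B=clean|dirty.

[1] after Suck: loc=B A=clean B=clean
[2] after Left: loc=A A=clean B=clean
[3] after Right: loc=B A=clean B=clean
[4] after Suck: loc=B A=clean B=clean
[5] after Left: loc=A A=clean B=clean
[6] after Left: loc=A A=clean B=clean

loc=A A=clean B=clean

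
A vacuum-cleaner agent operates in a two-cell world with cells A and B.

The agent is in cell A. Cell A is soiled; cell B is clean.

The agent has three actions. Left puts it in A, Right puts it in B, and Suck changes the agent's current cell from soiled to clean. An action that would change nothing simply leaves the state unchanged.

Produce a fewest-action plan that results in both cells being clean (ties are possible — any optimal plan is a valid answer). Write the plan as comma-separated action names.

step 1/1 (Suck): loc=A A=clean B=clean
min 1: A is soiled, one Suck

Suck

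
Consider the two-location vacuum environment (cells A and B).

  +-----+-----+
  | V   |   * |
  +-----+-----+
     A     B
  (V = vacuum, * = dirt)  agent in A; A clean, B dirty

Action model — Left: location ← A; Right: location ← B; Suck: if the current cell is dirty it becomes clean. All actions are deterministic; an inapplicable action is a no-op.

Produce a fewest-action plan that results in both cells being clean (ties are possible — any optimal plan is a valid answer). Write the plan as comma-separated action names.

t=1 Right ⇒ in B — A clean, B dirty
t=2 Suck ⇒ in B — A clean, B clean
min 2: go B then Suck

Right, Suck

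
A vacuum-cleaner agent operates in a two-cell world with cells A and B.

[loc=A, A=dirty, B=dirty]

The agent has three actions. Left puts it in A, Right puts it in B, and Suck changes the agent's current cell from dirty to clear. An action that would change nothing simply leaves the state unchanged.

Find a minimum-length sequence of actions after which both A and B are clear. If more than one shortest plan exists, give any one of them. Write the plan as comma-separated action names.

[1] after Suck: in A — A clear, B dirty
[2] after Right: in B — A clear, B dirty
[3] after Suck: in B — A clear, B clear
min 3: Suck A + move + Suck B

Suck, Right, Suck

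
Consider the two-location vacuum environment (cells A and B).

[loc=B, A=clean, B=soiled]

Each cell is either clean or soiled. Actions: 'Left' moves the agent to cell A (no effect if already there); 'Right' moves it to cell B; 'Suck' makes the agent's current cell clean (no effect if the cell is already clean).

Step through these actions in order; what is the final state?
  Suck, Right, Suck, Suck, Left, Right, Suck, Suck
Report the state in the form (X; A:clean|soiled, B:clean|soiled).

step 1/8 (Suck): (B; A:clean, B:clean)
step 2/8 (Right): (B; A:clean, B:clean)
step 3/8 (Suck): (B; A:clean, B:clean)
step 4/8 (Suck): (B; A:clean, B:clean)
step 5/8 (Left): (A; A:clean, B:clean)
step 6/8 (Right): (B; A:clean, B:clean)
step 7/8 (Suck): (B; A:clean, B:clean)
step 8/8 (Suck): (B; A:clean, B:clean)

(B; A:clean, B:clean)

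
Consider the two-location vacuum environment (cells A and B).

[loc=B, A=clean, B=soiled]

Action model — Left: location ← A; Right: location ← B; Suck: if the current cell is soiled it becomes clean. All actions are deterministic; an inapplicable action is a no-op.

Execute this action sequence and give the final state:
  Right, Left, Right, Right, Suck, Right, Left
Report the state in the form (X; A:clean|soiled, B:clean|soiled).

1. Right → (B; A:clean, B:soiled)
2. Left → (A; A:clean, B:soiled)
3. Right → (B; A:clean, B:soiled)
4. Right → (B; A:clean, B:soiled)
5. Suck → (B; A:clean, B:clean)
6. Right → (B; A:clean, B:clean)
7. Left → (A; A:clean, B:clean)

(A; A:clean, B:clean)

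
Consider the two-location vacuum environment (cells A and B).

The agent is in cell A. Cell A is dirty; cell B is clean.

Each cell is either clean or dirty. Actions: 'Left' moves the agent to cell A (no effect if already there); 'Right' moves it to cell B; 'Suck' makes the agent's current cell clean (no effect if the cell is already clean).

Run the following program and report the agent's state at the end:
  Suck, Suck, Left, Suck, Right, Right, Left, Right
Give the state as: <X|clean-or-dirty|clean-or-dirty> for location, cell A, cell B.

<B|clean|clean>

1. Suck → <A|clean|clean>
2. Suck → <A|clean|clean>
3. Left → <A|clean|clean>
4. Suck → <A|clean|clean>
5. Right → <B|clean|clean>
6. Right → <B|clean|clean>
7. Left → <A|clean|clean>
8. Right → <B|clean|clean>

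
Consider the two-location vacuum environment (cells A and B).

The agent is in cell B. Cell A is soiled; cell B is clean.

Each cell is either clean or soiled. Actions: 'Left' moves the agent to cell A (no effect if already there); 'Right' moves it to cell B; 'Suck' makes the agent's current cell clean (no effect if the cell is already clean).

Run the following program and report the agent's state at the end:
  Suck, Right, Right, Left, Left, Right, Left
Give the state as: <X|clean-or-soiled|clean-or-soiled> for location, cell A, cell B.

<A|soiled|clean>

[1] after Suck: <B|soiled|clean>
[2] after Right: <B|soiled|clean>
[3] after Right: <B|soiled|clean>
[4] after Left: <A|soiled|clean>
[5] after Left: <A|soiled|clean>
[6] after Right: <B|soiled|clean>
[7] after Left: <A|soiled|clean>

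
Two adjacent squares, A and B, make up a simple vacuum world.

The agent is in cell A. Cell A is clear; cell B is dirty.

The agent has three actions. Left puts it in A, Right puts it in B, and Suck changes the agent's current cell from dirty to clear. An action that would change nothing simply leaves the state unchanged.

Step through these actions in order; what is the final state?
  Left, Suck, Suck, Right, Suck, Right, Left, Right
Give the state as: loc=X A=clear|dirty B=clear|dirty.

loc=B A=clear B=clear

1) do Left; now loc=A A=clear B=dirty
2) do Suck; now loc=A A=clear B=dirty
3) do Suck; now loc=A A=clear B=dirty
4) do Right; now loc=B A=clear B=dirty
5) do Suck; now loc=B A=clear B=clear
6) do Right; now loc=B A=clear B=clear
7) do Left; now loc=A A=clear B=clear
8) do Right; now loc=B A=clear B=clear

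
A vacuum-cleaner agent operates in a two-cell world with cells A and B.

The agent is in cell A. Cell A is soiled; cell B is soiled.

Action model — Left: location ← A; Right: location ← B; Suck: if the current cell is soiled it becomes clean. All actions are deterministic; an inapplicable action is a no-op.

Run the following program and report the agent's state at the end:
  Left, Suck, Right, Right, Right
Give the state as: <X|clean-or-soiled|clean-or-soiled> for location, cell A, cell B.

<B|clean|soiled>

step 1/5 (Left): <A|soiled|soiled>
step 2/5 (Suck): <A|clean|soiled>
step 3/5 (Right): <B|clean|soiled>
step 4/5 (Right): <B|clean|soiled>
step 5/5 (Right): <B|clean|soiled>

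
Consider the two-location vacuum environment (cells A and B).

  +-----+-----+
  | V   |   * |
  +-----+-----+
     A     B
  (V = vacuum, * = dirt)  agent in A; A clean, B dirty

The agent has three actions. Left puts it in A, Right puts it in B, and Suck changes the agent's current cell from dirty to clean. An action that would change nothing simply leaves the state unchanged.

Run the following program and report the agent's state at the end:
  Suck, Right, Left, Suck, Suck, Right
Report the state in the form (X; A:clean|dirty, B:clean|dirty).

(B; A:clean, B:dirty)

step 1/6 (Suck): (A; A:clean, B:dirty)
step 2/6 (Right): (B; A:clean, B:dirty)
step 3/6 (Left): (A; A:clean, B:dirty)
step 4/6 (Suck): (A; A:clean, B:dirty)
step 5/6 (Suck): (A; A:clean, B:dirty)
step 6/6 (Right): (B; A:clean, B:dirty)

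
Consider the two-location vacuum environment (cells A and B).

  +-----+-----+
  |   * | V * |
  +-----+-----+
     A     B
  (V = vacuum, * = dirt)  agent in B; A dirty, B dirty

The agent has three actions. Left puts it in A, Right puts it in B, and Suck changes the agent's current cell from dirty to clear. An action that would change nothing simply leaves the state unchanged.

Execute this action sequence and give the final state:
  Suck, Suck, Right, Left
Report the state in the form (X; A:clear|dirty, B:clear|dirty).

Suck (#1): (B; A:dirty, B:clear)
Suck (#2): (B; A:dirty, B:clear)
Right (#3): (B; A:dirty, B:clear)
Left (#4): (A; A:dirty, B:clear)

(A; A:dirty, B:clear)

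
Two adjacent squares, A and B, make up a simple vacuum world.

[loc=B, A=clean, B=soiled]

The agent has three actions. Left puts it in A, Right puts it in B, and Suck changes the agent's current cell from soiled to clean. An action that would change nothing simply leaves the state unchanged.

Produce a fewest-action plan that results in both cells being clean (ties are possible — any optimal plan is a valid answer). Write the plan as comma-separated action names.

Suck

t=1 Suck ⇒ <B|clean|clean>
min 1: B is soiled, one Suck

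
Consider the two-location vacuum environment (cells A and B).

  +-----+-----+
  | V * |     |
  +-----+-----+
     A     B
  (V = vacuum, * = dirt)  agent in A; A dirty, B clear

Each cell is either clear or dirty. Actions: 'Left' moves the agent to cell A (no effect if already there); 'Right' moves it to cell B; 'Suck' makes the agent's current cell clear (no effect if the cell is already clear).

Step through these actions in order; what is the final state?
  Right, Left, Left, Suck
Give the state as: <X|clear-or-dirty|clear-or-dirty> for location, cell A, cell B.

1. Right → <B|dirty|clear>
2. Left → <A|dirty|clear>
3. Left → <A|dirty|clear>
4. Suck → <A|clear|clear>

<A|clear|clear>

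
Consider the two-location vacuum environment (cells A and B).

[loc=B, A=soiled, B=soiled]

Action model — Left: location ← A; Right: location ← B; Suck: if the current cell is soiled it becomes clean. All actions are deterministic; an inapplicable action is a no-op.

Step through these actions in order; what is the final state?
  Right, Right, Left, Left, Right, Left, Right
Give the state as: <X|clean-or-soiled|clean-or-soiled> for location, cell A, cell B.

<B|soiled|soiled>

step 1/7 (Right): <B|soiled|soiled>
step 2/7 (Right): <B|soiled|soiled>
step 3/7 (Left): <A|soiled|soiled>
step 4/7 (Left): <A|soiled|soiled>
step 5/7 (Right): <B|soiled|soiled>
step 6/7 (Left): <A|soiled|soiled>
step 7/7 (Right): <B|soiled|soiled>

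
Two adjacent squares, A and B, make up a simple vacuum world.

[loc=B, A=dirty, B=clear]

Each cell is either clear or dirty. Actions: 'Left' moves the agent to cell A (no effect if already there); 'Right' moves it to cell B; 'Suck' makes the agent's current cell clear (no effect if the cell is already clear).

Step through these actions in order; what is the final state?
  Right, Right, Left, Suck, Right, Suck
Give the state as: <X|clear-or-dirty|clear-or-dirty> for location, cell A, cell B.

[1] after Right: <B|dirty|clear>
[2] after Right: <B|dirty|clear>
[3] after Left: <A|dirty|clear>
[4] after Suck: <A|clear|clear>
[5] after Right: <B|clear|clear>
[6] after Suck: <B|clear|clear>

<B|clear|clear>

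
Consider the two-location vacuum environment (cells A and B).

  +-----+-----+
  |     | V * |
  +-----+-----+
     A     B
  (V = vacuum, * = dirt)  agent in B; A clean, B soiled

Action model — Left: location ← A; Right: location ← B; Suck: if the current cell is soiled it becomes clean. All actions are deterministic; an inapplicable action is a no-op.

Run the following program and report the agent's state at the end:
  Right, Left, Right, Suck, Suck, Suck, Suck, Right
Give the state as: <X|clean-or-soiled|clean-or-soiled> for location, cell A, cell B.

<B|clean|clean>

1) do Right; now <B|clean|soiled>
2) do Left; now <A|clean|soiled>
3) do Right; now <B|clean|soiled>
4) do Suck; now <B|clean|clean>
5) do Suck; now <B|clean|clean>
6) do Suck; now <B|clean|clean>
7) do Suck; now <B|clean|clean>
8) do Right; now <B|clean|clean>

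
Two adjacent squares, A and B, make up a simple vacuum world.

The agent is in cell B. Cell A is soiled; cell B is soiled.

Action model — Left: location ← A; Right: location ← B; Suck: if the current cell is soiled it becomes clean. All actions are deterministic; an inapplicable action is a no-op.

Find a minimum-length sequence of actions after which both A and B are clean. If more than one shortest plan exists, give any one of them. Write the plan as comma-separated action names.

Suck, Left, Suck

Suck (#1): loc=B A=soiled B=clean
Left (#2): loc=A A=soiled B=clean
Suck (#3): loc=A A=clean B=clean
min 3: Suck B + move + Suck A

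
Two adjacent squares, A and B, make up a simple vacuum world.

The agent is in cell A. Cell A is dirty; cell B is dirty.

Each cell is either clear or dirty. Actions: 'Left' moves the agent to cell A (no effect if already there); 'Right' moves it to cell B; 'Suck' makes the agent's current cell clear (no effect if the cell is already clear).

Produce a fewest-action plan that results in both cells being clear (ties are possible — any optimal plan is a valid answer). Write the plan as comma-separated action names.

Suck, Right, Suck

1. Suck → in A — A clear, B dirty
2. Right → in B — A clear, B dirty
3. Suck → in B — A clear, B clear
min 3: Suck A + move + Suck B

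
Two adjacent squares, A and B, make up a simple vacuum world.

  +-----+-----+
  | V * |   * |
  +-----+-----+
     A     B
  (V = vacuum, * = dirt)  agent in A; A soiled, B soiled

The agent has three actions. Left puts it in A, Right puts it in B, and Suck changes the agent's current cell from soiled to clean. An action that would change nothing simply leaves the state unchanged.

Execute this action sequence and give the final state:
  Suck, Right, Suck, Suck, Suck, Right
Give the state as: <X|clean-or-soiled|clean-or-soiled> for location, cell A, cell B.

<B|clean|clean>

1) do Suck; now <A|clean|soiled>
2) do Right; now <B|clean|soiled>
3) do Suck; now <B|clean|clean>
4) do Suck; now <B|clean|clean>
5) do Suck; now <B|clean|clean>
6) do Right; now <B|clean|clean>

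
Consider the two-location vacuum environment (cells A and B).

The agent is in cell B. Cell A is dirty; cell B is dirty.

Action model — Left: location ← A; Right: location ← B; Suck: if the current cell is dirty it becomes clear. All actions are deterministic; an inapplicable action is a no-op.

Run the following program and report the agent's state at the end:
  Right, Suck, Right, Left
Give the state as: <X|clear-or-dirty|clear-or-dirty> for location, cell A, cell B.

Right (#1): <B|dirty|dirty>
Suck (#2): <B|dirty|clear>
Right (#3): <B|dirty|clear>
Left (#4): <A|dirty|clear>

<A|dirty|clear>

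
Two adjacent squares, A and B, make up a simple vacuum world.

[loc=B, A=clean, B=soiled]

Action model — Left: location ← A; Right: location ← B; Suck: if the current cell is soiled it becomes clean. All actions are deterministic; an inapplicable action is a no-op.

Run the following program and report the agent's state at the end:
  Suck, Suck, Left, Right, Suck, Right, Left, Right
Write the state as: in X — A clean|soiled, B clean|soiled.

1. Suck → in B — A clean, B clean
2. Suck → in B — A clean, B clean
3. Left → in A — A clean, B clean
4. Right → in B — A clean, B clean
5. Suck → in B — A clean, B clean
6. Right → in B — A clean, B clean
7. Left → in A — A clean, B clean
8. Right → in B — A clean, B clean

in B — A clean, B clean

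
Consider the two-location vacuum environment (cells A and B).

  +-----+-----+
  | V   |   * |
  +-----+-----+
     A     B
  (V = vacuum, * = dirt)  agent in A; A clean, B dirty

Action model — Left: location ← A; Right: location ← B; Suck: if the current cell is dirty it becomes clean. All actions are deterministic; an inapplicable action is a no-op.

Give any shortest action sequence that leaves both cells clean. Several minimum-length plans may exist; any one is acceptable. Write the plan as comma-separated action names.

t=1 Right ⇒ loc=B A=clean B=dirty
t=2 Suck ⇒ loc=B A=clean B=clean
min 2: go B then Suck

Right, Suck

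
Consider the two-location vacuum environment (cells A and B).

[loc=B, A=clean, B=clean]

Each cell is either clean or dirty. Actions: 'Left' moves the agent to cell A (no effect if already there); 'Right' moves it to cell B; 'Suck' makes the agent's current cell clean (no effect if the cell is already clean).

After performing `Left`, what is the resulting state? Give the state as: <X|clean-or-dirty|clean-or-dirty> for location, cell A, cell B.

start: <B|clean|clean>
Left (#1): <A|clean|clean>

<A|clean|clean>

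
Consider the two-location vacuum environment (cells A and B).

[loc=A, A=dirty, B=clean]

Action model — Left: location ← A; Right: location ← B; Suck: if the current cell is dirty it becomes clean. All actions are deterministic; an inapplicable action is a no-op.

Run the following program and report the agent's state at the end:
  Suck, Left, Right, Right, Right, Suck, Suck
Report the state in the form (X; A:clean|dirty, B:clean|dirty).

(B; A:clean, B:clean)

Suck (#1): (A; A:clean, B:clean)
Left (#2): (A; A:clean, B:clean)
Right (#3): (B; A:clean, B:clean)
Right (#4): (B; A:clean, B:clean)
Right (#5): (B; A:clean, B:clean)
Suck (#6): (B; A:clean, B:clean)
Suck (#7): (B; A:clean, B:clean)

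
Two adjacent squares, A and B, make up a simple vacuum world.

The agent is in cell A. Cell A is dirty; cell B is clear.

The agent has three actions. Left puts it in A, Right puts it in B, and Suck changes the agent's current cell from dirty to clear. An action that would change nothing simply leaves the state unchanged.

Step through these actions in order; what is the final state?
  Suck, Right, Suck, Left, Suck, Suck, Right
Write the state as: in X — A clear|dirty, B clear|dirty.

in B — A clear, B clear

1. Suck → in A — A clear, B clear
2. Right → in B — A clear, B clear
3. Suck → in B — A clear, B clear
4. Left → in A — A clear, B clear
5. Suck → in A — A clear, B clear
6. Suck → in A — A clear, B clear
7. Right → in B — A clear, B clear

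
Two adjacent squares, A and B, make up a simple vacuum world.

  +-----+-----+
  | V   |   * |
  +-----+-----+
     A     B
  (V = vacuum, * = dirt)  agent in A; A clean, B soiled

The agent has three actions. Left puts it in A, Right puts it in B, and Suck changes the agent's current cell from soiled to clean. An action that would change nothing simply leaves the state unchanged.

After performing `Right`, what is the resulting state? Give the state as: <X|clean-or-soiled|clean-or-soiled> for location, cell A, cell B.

<B|clean|soiled>

start: <A|clean|soiled>
[1] after Right: <B|clean|soiled>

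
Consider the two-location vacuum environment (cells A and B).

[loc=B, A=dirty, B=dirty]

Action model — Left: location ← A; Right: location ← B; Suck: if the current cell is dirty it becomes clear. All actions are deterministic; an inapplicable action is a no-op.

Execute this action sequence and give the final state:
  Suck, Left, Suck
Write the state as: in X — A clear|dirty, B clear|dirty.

in A — A clear, B clear

Suck (#1): in B — A dirty, B clear
Left (#2): in A — A dirty, B clear
Suck (#3): in A — A clear, B clear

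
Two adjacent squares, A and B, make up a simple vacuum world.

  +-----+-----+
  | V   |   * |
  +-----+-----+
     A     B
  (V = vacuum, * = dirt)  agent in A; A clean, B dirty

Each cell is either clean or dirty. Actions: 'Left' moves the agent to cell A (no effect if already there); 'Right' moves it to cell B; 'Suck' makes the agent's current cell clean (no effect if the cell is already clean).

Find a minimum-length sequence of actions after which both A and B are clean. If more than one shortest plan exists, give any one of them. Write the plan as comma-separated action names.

Right (#1): loc=B A=clean B=dirty
Suck (#2): loc=B A=clean B=clean
min 2: go B then Suck

Right, Suck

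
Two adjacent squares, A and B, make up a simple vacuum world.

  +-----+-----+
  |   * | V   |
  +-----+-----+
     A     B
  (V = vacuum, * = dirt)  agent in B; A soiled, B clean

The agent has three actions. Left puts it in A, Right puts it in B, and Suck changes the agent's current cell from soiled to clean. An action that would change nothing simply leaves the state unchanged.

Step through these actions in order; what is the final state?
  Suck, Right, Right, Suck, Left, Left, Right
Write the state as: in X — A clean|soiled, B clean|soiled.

t=1 Suck ⇒ in B — A soiled, B clean
t=2 Right ⇒ in B — A soiled, B clean
t=3 Right ⇒ in B — A soiled, B clean
t=4 Suck ⇒ in B — A soiled, B clean
t=5 Left ⇒ in A — A soiled, B clean
t=6 Left ⇒ in A — A soiled, B clean
t=7 Right ⇒ in B — A soiled, B clean

in B — A soiled, B clean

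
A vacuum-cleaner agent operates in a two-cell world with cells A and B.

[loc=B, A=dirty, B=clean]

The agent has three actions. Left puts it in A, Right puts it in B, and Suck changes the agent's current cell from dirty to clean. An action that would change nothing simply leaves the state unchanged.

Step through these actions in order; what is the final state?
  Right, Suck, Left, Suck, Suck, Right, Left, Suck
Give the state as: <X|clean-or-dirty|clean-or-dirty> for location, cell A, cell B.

[1] after Right: <B|dirty|clean>
[2] after Suck: <B|dirty|clean>
[3] after Left: <A|dirty|clean>
[4] after Suck: <A|clean|clean>
[5] after Suck: <A|clean|clean>
[6] after Right: <B|clean|clean>
[7] after Left: <A|clean|clean>
[8] after Suck: <A|clean|clean>

<A|clean|clean>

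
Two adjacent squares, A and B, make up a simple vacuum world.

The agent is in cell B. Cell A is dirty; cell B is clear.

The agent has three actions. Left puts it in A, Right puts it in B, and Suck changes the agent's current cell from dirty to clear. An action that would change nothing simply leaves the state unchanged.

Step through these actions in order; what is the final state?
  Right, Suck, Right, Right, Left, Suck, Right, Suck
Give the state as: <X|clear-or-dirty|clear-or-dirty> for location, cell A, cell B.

<B|clear|clear>

step 1/8 (Right): <B|dirty|clear>
step 2/8 (Suck): <B|dirty|clear>
step 3/8 (Right): <B|dirty|clear>
step 4/8 (Right): <B|dirty|clear>
step 5/8 (Left): <A|dirty|clear>
step 6/8 (Suck): <A|clear|clear>
step 7/8 (Right): <B|clear|clear>
step 8/8 (Suck): <B|clear|clear>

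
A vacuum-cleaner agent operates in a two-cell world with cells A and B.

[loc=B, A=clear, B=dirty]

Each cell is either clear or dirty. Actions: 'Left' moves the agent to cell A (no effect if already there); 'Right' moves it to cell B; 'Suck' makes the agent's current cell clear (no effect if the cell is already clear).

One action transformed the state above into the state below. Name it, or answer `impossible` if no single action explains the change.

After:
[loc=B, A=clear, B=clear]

Suck

try  Left: in A — A clear, B dirty
try Right: in B — A clear, B dirty
try  Suck: in B — A clear, B clear  ← match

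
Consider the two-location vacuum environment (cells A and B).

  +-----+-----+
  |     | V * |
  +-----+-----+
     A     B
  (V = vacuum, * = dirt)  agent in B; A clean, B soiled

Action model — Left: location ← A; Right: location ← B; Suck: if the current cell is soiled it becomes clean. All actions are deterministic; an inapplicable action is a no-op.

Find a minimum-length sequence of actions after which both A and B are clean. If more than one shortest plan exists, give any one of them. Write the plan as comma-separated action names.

1. Suck → loc=B A=clean B=clean
min 1: B is soiled, one Suck

Suck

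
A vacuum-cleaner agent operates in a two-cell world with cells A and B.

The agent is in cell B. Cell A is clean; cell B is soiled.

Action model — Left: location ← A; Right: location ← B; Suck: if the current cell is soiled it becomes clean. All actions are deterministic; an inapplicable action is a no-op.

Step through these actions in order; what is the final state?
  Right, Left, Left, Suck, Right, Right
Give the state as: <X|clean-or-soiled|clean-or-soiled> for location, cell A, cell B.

1) do Right; now <B|clean|soiled>
2) do Left; now <A|clean|soiled>
3) do Left; now <A|clean|soiled>
4) do Suck; now <A|clean|soiled>
5) do Right; now <B|clean|soiled>
6) do Right; now <B|clean|soiled>

<B|clean|soiled>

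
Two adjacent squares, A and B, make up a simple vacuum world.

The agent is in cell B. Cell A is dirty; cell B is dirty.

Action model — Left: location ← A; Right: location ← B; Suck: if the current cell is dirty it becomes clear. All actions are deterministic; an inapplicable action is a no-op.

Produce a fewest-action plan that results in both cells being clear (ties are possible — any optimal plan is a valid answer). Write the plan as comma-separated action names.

Suck (#1): (B; A:dirty, B:clear)
Left (#2): (A; A:dirty, B:clear)
Suck (#3): (A; A:clear, B:clear)
min 3: Suck B + move + Suck A

Suck, Left, Suck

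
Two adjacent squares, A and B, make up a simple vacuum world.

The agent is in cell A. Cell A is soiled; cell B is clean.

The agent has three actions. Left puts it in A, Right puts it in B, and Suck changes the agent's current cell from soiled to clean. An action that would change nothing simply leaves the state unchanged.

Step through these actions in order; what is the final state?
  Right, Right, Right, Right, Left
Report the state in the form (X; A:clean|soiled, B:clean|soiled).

(A; A:soiled, B:clean)

step 1/5 (Right): (B; A:soiled, B:clean)
step 2/5 (Right): (B; A:soiled, B:clean)
step 3/5 (Right): (B; A:soiled, B:clean)
step 4/5 (Right): (B; A:soiled, B:clean)
step 5/5 (Left): (A; A:soiled, B:clean)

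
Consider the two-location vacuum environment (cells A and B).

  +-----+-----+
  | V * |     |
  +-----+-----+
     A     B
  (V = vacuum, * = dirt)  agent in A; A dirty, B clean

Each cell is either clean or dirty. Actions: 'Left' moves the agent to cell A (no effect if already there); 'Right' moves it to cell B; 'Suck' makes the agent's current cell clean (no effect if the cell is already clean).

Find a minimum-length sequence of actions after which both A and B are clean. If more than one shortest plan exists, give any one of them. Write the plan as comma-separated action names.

Suck

step 1/1 (Suck): in A — A clean, B clean
min 1: A is dirty, one Suck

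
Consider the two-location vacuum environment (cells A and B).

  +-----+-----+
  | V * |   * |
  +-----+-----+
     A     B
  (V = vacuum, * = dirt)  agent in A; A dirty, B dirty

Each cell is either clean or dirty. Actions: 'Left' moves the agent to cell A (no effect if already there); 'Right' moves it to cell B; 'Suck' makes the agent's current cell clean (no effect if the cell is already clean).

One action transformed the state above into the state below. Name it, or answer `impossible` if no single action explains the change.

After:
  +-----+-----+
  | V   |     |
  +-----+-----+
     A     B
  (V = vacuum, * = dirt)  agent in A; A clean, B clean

impossible

try  Left: in A — A dirty, B dirty
try Right: in B — A dirty, B dirty
try  Suck: in A — A clean, B dirty
no single action produces the after-state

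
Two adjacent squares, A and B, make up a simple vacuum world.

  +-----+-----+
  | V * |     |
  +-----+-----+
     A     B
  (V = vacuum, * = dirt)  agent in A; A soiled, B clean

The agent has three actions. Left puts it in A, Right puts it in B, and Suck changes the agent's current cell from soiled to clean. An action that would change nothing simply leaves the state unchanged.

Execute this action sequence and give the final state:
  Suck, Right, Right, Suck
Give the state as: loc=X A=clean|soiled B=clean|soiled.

1) do Suck; now loc=A A=clean B=clean
2) do Right; now loc=B A=clean B=clean
3) do Right; now loc=B A=clean B=clean
4) do Suck; now loc=B A=clean B=clean

loc=B A=clean B=clean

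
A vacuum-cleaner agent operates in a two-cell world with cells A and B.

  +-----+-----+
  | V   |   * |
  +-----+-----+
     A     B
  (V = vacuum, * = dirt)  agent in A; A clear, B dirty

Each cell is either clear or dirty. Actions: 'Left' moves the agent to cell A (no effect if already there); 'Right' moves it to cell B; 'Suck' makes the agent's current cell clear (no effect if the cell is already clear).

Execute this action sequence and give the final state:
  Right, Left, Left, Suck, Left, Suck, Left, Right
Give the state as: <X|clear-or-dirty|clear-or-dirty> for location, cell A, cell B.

1) do Right; now <B|clear|dirty>
2) do Left; now <A|clear|dirty>
3) do Left; now <A|clear|dirty>
4) do Suck; now <A|clear|dirty>
5) do Left; now <A|clear|dirty>
6) do Suck; now <A|clear|dirty>
7) do Left; now <A|clear|dirty>
8) do Right; now <B|clear|dirty>

<B|clear|dirty>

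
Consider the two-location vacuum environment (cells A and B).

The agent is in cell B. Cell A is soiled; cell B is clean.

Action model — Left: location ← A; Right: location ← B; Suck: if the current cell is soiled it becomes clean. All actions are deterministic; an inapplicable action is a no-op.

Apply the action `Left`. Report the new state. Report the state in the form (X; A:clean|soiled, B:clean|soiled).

start: (B; A:soiled, B:clean)
[1] after Left: (A; A:soiled, B:clean)

(A; A:soiled, B:clean)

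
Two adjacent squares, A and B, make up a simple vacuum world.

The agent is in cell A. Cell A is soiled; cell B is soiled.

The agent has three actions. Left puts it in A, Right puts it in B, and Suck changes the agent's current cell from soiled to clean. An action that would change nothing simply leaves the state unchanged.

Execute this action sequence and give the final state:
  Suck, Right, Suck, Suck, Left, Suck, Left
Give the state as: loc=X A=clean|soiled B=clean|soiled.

loc=A A=clean B=clean

[1] after Suck: loc=A A=clean B=soiled
[2] after Right: loc=B A=clean B=soiled
[3] after Suck: loc=B A=clean B=clean
[4] after Suck: loc=B A=clean B=clean
[5] after Left: loc=A A=clean B=clean
[6] after Suck: loc=A A=clean B=clean
[7] after Left: loc=A A=clean B=clean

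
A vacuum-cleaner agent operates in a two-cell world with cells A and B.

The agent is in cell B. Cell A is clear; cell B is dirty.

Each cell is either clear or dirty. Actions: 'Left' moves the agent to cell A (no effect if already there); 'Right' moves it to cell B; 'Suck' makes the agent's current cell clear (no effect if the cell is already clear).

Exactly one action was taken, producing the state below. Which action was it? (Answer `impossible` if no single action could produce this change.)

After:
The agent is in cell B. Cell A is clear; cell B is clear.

try  Left: in A — A clear, B dirty
try Right: in B — A clear, B dirty
try  Suck: in B — A clear, B clear  ← match

Suck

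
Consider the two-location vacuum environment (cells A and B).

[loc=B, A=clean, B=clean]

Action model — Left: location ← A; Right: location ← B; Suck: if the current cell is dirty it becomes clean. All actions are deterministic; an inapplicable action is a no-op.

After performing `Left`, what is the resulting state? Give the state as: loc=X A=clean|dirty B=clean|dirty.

start: loc=B A=clean B=clean
1) do Left; now loc=A A=clean B=clean

loc=A A=clean B=clean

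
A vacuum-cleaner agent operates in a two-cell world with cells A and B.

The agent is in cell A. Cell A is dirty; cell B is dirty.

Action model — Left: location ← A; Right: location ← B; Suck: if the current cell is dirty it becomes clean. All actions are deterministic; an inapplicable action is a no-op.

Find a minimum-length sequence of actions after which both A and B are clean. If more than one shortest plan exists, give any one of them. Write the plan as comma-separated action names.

t=1 Suck ⇒ <A|clean|dirty>
t=2 Right ⇒ <B|clean|dirty>
t=3 Suck ⇒ <B|clean|clean>
min 3: Suck A + move + Suck B

Suck, Right, Suck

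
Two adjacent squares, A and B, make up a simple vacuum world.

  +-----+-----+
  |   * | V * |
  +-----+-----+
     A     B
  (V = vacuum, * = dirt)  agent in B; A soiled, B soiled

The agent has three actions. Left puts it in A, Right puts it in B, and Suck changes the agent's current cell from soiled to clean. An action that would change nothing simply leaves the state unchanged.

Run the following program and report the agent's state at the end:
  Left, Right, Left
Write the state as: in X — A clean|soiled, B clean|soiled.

in A — A soiled, B soiled

Left (#1): in A — A soiled, B soiled
Right (#2): in B — A soiled, B soiled
Left (#3): in A — A soiled, B soiled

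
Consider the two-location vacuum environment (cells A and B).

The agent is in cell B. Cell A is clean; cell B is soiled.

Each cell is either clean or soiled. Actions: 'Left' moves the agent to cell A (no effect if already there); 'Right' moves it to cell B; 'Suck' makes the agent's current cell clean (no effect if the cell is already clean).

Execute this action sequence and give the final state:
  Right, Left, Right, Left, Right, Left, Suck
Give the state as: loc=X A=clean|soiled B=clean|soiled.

1) do Right; now loc=B A=clean B=soiled
2) do Left; now loc=A A=clean B=soiled
3) do Right; now loc=B A=clean B=soiled
4) do Left; now loc=A A=clean B=soiled
5) do Right; now loc=B A=clean B=soiled
6) do Left; now loc=A A=clean B=soiled
7) do Suck; now loc=A A=clean B=soiled

loc=A A=clean B=soiled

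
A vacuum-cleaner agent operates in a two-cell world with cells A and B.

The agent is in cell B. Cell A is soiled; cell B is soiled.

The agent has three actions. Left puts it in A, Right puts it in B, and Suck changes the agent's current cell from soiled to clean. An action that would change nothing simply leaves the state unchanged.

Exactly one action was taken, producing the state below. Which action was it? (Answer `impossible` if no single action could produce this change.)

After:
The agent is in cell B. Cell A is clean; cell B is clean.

impossible

try  Left: loc=A A=soiled B=soiled
try Right: loc=B A=soiled B=soiled
try  Suck: loc=B A=soiled B=clean
no single action produces the after-state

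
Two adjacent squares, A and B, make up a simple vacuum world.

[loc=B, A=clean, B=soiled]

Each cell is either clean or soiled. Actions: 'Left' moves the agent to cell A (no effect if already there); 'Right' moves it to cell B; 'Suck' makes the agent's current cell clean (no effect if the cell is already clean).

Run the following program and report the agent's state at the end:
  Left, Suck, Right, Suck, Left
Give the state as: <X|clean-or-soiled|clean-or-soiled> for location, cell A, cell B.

t=1 Left ⇒ <A|clean|soiled>
t=2 Suck ⇒ <A|clean|soiled>
t=3 Right ⇒ <B|clean|soiled>
t=4 Suck ⇒ <B|clean|clean>
t=5 Left ⇒ <A|clean|clean>

<A|clean|clean>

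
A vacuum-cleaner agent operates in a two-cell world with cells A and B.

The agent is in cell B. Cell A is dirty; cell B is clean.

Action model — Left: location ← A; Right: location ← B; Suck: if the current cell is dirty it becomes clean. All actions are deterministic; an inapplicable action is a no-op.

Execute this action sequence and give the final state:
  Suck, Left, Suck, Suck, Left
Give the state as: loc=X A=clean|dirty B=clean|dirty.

1. Suck → loc=B A=dirty B=clean
2. Left → loc=A A=dirty B=clean
3. Suck → loc=A A=clean B=clean
4. Suck → loc=A A=clean B=clean
5. Left → loc=A A=clean B=clean

loc=A A=clean B=clean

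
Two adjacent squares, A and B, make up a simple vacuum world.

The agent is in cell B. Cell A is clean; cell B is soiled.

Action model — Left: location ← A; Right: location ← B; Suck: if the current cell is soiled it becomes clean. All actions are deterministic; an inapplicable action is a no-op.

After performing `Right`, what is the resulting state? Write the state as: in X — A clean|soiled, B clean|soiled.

in B — A clean, B soiled

start: in B — A clean, B soiled
t=1 Right ⇒ in B — A clean, B soiled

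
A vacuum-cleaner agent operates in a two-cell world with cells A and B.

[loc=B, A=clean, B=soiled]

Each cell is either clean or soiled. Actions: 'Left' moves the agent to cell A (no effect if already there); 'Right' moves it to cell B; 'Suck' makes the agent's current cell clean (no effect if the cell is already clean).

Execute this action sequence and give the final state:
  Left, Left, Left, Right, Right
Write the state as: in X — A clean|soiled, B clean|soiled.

in B — A clean, B soiled

1. Left → in A — A clean, B soiled
2. Left → in A — A clean, B soiled
3. Left → in A — A clean, B soiled
4. Right → in B — A clean, B soiled
5. Right → in B — A clean, B soiled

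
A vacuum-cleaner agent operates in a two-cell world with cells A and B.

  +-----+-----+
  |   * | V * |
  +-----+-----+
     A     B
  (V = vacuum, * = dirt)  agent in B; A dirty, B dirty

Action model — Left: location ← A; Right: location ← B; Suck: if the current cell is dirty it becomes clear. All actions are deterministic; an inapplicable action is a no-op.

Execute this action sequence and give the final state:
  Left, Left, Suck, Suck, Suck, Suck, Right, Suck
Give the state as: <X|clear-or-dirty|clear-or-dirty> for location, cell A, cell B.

<B|clear|clear>

step 1/8 (Left): <A|dirty|dirty>
step 2/8 (Left): <A|dirty|dirty>
step 3/8 (Suck): <A|clear|dirty>
step 4/8 (Suck): <A|clear|dirty>
step 5/8 (Suck): <A|clear|dirty>
step 6/8 (Suck): <A|clear|dirty>
step 7/8 (Right): <B|clear|dirty>
step 8/8 (Suck): <B|clear|clear>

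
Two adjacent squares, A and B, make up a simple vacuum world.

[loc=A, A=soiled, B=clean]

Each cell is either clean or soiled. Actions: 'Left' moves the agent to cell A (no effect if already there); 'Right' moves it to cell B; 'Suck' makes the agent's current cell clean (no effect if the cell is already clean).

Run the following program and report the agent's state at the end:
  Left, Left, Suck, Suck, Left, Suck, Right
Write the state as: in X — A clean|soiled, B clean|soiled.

step 1/7 (Left): in A — A soiled, B clean
step 2/7 (Left): in A — A soiled, B clean
step 3/7 (Suck): in A — A clean, B clean
step 4/7 (Suck): in A — A clean, B clean
step 5/7 (Left): in A — A clean, B clean
step 6/7 (Suck): in A — A clean, B clean
step 7/7 (Right): in B — A clean, B clean

in B — A clean, B clean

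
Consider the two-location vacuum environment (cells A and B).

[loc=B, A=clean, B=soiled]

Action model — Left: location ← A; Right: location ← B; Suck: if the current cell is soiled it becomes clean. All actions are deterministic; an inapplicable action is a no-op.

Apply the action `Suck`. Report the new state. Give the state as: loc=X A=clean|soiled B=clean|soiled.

loc=B A=clean B=clean

start: loc=B A=clean B=soiled
[1] after Suck: loc=B A=clean B=clean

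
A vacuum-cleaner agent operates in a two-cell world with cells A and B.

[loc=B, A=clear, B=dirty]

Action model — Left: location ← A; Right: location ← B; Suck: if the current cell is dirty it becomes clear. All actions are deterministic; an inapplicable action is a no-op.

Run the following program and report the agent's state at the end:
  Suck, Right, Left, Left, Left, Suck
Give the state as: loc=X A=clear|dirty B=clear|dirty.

loc=A A=clear B=clear

t=1 Suck ⇒ loc=B A=clear B=clear
t=2 Right ⇒ loc=B A=clear B=clear
t=3 Left ⇒ loc=A A=clear B=clear
t=4 Left ⇒ loc=A A=clear B=clear
t=5 Left ⇒ loc=A A=clear B=clear
t=6 Suck ⇒ loc=A A=clear B=clear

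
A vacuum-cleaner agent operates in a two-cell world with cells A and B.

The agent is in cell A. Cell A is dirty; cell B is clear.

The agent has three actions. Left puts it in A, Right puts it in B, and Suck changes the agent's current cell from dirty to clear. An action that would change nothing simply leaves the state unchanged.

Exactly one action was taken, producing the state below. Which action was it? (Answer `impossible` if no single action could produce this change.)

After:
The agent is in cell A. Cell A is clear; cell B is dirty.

try  Left: in A — A dirty, B clear
try Right: in B — A dirty, B clear
try  Suck: in A — A clear, B clear
no single action produces the after-state

impossible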